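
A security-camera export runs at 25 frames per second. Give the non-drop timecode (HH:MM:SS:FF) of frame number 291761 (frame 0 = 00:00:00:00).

03:14:30:11

291761 ÷ 25 = 11670 full seconds, remainder 11 frames.
11670 s = 3 h 14 min 30 s.
Timecode: 03:14:30:11.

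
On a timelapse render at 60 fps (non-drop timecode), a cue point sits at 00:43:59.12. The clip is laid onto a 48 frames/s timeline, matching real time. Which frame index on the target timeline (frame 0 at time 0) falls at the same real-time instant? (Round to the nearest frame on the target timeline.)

frame 126682

Source frame index: (0×3600 + 43×60 + 59) × 60 + 12 = 158352.
Real time: 158352 / (60) = 13196/5 s.
Target frame: (13196/5) × (48) = 633408/5 ≈ 126681.600 → 126682.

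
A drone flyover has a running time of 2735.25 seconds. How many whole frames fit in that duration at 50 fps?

Frames = 2735.25 × 50 = 273525/2 ≈ 136762.5000.
Complete frames: 136762.

136762 frames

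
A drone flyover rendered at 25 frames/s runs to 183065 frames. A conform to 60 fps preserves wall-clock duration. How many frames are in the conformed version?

Target frames = source frames × (target rate / source rate) = 183065 × (60)/(25) = 183065 × 12/5 = 439356.

439356 frames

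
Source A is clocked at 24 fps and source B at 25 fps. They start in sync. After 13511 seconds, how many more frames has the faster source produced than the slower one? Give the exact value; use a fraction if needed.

A emits 24 × 13511 = 324264 frames; B emits 25 × 13511 = 337775.
Difference = 13511 frames; B is ahead of A.

13511 frames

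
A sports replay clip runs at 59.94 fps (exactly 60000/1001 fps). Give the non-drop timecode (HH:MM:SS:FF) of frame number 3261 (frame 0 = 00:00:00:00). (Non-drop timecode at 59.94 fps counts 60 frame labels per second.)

3261 ÷ 60 = 54 full seconds, remainder 21 frames.
54 s = 0 h 0 min 54 s.
Timecode: 00:00:54:21.

00:00:54:21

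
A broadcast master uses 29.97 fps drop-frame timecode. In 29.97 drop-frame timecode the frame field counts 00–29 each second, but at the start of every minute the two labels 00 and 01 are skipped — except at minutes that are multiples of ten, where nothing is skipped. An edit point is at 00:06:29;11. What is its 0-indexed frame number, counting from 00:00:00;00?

11669

Complete 10-minute blocks: 0, each 17982 frames → 0.
Remaining 6 whole minutes in the current block: 1800 + 5 × 1798 = 10790 frames.
Within the current minute: 29 × 30 + 11 − 2 = 879 (labels ;00/;01 skipped at this minute). Total = 0 + 10790 + 879 = 11669.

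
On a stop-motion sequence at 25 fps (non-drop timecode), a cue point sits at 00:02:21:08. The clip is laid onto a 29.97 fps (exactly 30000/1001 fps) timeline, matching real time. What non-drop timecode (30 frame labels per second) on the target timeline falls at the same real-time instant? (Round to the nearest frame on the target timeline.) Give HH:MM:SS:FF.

00:02:21:05

Source frame index: (0×3600 + 2×60 + 21) × 25 + 8 = 3533.
Real time: 3533 / (25) = 3533/25 s.
Target frame: (3533/25) × (30000/1001) = 4239600/1001 ≈ 4235.365 → 4235.
At 30 labels/s: frame 4235 → 00:02:21:05.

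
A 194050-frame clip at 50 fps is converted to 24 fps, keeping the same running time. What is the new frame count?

Target frames = source frames × (target rate / source rate) = 194050 × (24)/(50) = 194050 × 12/25 = 93144.

93144 frames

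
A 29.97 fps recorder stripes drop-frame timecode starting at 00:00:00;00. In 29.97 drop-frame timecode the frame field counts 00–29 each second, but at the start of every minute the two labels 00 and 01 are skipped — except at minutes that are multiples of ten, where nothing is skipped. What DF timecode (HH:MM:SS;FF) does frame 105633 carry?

Ten DF minutes hold 17982 frames, so frame 105633 lies in block 5 (frames 89910–107891) with 15723 frames into that block.
The block's first minute is 1800 frames and the rest 1798 each; 15723 frames reaches minute 8, so 5 × 18 + 8 × 2 = 106 labels have been skipped so far.
Adding those back, label number 105633 + 106 = 105739 at 30 labels/s is 3524 s + 19 f = 0 h 58 min 44 s frame 19, i.e. 00:58:44;19.

00:58:44;19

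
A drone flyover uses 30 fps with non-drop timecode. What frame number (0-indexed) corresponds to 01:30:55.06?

Total seconds to the label: (1 × 3600 + 30 × 60 + 55) = 5455.
Frame index = 5455 × 30 + 6 = 163656.

163656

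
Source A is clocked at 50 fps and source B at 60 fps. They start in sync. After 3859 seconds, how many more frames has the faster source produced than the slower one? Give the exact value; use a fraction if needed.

38590 frames

A emits 50 × 3859 = 192950 frames; B emits 60 × 3859 = 231540.
Difference = 38590 frames; B is ahead of A.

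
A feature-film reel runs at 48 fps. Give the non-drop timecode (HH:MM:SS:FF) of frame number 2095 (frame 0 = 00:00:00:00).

2095 ÷ 48 = 43 full seconds, remainder 31 frames.
43 s = 0 h 0 min 43 s.
Timecode: 00:00:43:31.

00:00:43:31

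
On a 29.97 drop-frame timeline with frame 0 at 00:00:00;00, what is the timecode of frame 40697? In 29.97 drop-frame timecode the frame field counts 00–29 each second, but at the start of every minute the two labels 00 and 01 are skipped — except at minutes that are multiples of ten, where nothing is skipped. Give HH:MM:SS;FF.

Ten DF minutes hold 17982 frames, so frame 40697 lies in block 2 (frames 35964–53945) with 4733 frames into that block.
The block's first minute is 1800 frames and the rest 1798 each; 4733 frames reaches minute 2, so 2 × 18 + 2 × 2 = 40 labels have been skipped so far.
Adding those back, label number 40697 + 40 = 40737 at 30 labels/s is 1357 s + 27 f = 0 h 22 min 37 s frame 27, i.e. 00:22:37;27.

00:22:37;27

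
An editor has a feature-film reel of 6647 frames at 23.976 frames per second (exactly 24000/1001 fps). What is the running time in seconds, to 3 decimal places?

Running time = 6647 × 1001/24000 = 6653647/24000 s ≈ 277.235 s.

277.235 seconds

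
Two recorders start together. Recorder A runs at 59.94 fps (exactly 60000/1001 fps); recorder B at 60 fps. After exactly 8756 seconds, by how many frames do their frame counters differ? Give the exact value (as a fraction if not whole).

47760/91 frames

A emits 60000/1001 × 8756 = 47760000/91 frames; B emits 60 × 8756 = 525360.
Difference = 47760/91 frames (≈ 524.8352); B is ahead of A.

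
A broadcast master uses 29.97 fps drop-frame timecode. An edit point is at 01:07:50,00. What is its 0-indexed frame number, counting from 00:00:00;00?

As if non-drop at 30 labels/s: (1 × 3600 + 7 × 60 + 50) × 30 + 0 = 122100.
Minute boundaries passed: 67; those not divisible by 10: 67 − 6 = 61; dropped labels = 2 × 61 = 122.
Actual frame index = 122100 − 122 = 121978.

121978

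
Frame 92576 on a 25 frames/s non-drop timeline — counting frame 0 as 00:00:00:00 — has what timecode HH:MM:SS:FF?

92576 ÷ 25 = 3703 full seconds, remainder 1 frame.
3703 s = 1 h 1 min 43 s.
Timecode: 01:01:43:01.

01:01:43:01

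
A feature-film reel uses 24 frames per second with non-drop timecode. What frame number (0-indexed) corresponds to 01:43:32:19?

frame 149107

Total seconds to the label: (1 × 3600 + 43 × 60 + 32) = 6212.
Frame index = 6212 × 24 + 19 = 149107.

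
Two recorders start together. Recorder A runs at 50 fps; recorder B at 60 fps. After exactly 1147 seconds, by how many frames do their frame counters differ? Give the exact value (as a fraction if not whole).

11470 frames

A emits 50 × 1147 = 57350 frames; B emits 60 × 1147 = 68820.
Difference = 11470 frames; B is ahead of A.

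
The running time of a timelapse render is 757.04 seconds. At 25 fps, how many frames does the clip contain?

Frames = 757.04 × 25 = 18926.

18926 frames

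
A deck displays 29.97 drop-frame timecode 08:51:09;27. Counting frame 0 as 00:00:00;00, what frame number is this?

955141

Complete 10-minute blocks: 53, each 17982 frames → 953046.
Remaining 1 whole minute in the current block: 1800 + 0 × 1798 = 1800 frames.
Within the current minute: 9 × 30 + 27 − 2 = 295 (labels ;00/;01 skipped at this minute). Total = 953046 + 1800 + 295 = 955141.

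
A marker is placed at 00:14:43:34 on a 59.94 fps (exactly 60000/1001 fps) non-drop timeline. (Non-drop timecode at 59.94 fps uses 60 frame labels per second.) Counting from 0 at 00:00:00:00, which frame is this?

frame 53014

Total seconds to the label: (0 × 3600 + 14 × 60 + 43) = 883.
Frame index = 883 × 60 + 34 = 53014.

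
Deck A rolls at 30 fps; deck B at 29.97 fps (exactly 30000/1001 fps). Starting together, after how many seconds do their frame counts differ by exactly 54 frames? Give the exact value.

1801.8 seconds

The gap grows by |30000/1001 − 30| = 30/1001 frames per second.
Time for a 54-frame gap: 54 ÷ (30/1001) = 1801.8 s.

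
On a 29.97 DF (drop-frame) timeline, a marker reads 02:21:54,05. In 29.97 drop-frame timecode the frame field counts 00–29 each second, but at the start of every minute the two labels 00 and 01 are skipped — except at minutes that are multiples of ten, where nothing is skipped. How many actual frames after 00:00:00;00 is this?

Complete 10-minute blocks: 14, each 17982 frames → 251748.
Remaining 1 whole minute in the current block: 1800 + 0 × 1798 = 1800 frames.
Within the current minute: 54 × 30 + 5 − 2 = 1623 (labels ;00/;01 skipped at this minute). Total = 251748 + 1800 + 1623 = 255171.

255171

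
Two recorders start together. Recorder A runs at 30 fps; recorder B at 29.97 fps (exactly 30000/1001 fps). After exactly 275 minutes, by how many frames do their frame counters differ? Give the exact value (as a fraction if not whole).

45000/91 frames

275 min = 16500 s.
A emits 30 × 16500 = 495000 frames; B emits 30000/1001 × 16500 = 45000000/91.
Difference = 45000/91 frames (≈ 494.5055); B is behind A.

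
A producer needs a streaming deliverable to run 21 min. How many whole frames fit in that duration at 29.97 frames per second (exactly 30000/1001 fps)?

37762 frames

21 min = 1260 s.
Frames = 1260 × 30000/1001 = 5400000/143 ≈ 37762.2378.
Complete frames: 37762.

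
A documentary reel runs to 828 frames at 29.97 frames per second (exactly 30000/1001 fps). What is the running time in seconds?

27.6276 seconds

Running time = 828 / (30000/1001) = 27.6276 s.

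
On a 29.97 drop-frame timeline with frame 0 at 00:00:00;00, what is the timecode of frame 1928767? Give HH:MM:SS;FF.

17:52:36;17

Each 10-minute DF block holds 10 × 60 × 30 − 9 × 2 = 17982 frames. 1928767 ÷ 17982 → 107 full blocks, remainder 4693.
Within the partial block the first minute is 1800 frames and each further minute 1798, so 2 further minute boundaries passed. Total skipped labels = 18 × 107 + 2 × 2 = 1930.
Non-drop label index = 1928767 + 1930 = 1930697; at 30 labels/s that is 17:52:36:17, i.e. DF 17:52:36;17.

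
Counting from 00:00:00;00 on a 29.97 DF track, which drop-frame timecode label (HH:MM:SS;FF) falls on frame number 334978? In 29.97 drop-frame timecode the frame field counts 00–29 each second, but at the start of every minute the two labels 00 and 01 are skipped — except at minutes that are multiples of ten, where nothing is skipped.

Ten DF minutes hold 17982 frames, so frame 334978 lies in block 18 (frames 323676–341657) with 11302 frames into that block.
The block's first minute is 1800 frames and the rest 1798 each; 11302 frames reaches minute 6, so 18 × 18 + 6 × 2 = 336 labels have been skipped so far.
Adding those back, label number 334978 + 336 = 335314 at 30 labels/s is 11177 s + 4 f = 3 h 6 min 17 s frame 4, i.e. 03:06:17;04.

03:06:17;04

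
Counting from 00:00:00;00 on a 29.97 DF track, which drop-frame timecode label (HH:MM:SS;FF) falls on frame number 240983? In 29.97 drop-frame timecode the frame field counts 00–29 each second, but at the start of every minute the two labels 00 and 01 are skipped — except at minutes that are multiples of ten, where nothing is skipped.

Each 10-minute DF block holds 10 × 60 × 30 − 9 × 2 = 17982 frames. 240983 ÷ 17982 → 13 full blocks, remainder 7217.
Within the partial block the first minute is 1800 frames and each further minute 1798, so 4 further minute boundaries passed. Total skipped labels = 18 × 13 + 2 × 4 = 242.
Non-drop label index = 240983 + 242 = 241225; at 30 labels/s that is 02:14:00:25, i.e. DF 02:14:00;25.

02:14:00;25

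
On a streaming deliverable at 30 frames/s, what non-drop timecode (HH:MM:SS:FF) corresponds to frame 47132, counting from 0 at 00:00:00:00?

00:26:11:02

47132 ÷ 30 = 1571 full seconds, remainder 2 frames.
1571 s = 0 h 26 min 11 s.
Timecode: 00:26:11:02.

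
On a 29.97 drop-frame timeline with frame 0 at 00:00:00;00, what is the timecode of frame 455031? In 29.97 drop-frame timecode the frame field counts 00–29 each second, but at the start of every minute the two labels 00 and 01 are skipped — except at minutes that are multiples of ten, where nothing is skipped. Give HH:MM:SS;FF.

04:13:02;27

Each 10-minute DF block holds 10 × 60 × 30 − 9 × 2 = 17982 frames. 455031 ÷ 17982 → 25 full blocks, remainder 5481.
Within the partial block the first minute is 1800 frames and each further minute 1798, so 3 further minute boundaries passed. Total skipped labels = 18 × 25 + 2 × 3 = 456.
Non-drop label index = 455031 + 456 = 455487; at 30 labels/s that is 04:13:02:27, i.e. DF 04:13:02;27.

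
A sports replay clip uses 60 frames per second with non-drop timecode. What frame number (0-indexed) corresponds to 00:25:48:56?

Total seconds to the label: (0 × 3600 + 25 × 60 + 48) = 1548.
Frame index = 1548 × 60 + 56 = 92936.

92936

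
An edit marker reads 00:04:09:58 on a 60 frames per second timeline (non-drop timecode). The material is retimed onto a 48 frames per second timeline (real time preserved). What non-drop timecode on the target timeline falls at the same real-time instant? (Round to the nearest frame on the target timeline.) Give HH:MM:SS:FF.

00:04:09:46

Source frame index: (0×3600 + 4×60 + 9) × 60 + 58 = 14998.
Real time: 14998 / (60) = 7499/30 s.
Target frame: (7499/30) × (48) = 59992/5 ≈ 11998.400 → 11998.
At 48 labels/s: frame 11998 → 00:04:09:46.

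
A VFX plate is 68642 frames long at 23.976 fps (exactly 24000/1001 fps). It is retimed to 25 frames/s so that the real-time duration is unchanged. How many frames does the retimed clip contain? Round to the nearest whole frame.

Frames at target rate = 68642 × (25) / (24000/1001) = 34355321/480 ≈ 71573.585.
Nearest whole frame: 71574.

71574 frames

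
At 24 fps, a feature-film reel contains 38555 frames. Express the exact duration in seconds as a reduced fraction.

38555/24 seconds

Running time = 38555 ÷ (24) = 38555 × 1/24 = 38555/24 s.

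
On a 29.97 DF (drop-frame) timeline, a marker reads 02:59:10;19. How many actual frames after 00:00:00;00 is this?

322195

As if non-drop at 30 labels/s: (2 × 3600 + 59 × 60 + 10) × 30 + 19 = 322519.
Minute boundaries passed: 179; those not divisible by 10: 179 − 17 = 162; dropped labels = 2 × 162 = 324.
Actual frame index = 322519 − 324 = 322195.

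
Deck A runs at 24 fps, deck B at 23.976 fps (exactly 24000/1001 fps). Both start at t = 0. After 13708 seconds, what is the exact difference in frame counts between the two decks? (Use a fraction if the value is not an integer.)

A emits 24 × 13708 = 328992 frames; B emits 24000/1001 × 13708 = 328992000/1001.
Difference = 328992/1001 frames (≈ 328.6633); B is behind A.

328992/1001 frames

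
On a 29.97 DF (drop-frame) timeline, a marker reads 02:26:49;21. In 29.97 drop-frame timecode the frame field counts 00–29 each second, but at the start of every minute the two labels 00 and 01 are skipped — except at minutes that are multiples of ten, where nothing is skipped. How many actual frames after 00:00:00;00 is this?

As if non-drop at 30 labels/s: (2 × 3600 + 26 × 60 + 49) × 30 + 21 = 264291.
Minute boundaries passed: 146; those not divisible by 10: 146 − 14 = 132; dropped labels = 2 × 132 = 264.
Actual frame index = 264291 − 264 = 264027.

264027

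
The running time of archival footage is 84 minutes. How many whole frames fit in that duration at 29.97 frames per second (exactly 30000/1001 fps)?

84 min = 5040 s.
Frames = 5040 × 30000/1001 = 21600000/143 ≈ 151048.9510.
Complete frames: 151048.

151048 frames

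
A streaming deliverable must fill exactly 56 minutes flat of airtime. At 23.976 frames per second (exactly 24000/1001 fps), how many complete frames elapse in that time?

56 min = 3360 s.
Frames = 3360 × 24000/1001 = 11520000/143 ≈ 80559.4406.
Complete frames: 80559.

80559 frames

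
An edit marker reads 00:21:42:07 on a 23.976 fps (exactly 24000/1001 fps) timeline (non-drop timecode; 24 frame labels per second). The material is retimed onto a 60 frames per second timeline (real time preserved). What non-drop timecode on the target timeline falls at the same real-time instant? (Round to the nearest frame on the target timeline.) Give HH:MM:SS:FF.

Source frame index: (0×3600 + 21×60 + 42) × 24 + 7 = 31255.
Real time: 31255 / (24000/1001) = 6257251/4800 s.
Target frame: (6257251/4800) × (60) = 6257251/80 ≈ 78215.637 → 78216.
At 60 labels/s: frame 78216 → 00:21:43:36.

00:21:43:36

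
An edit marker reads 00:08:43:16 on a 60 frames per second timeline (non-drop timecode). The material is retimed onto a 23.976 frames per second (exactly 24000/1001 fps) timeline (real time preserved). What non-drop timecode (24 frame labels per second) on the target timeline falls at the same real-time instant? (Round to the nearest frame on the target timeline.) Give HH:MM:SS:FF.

Source frame index: (0×3600 + 8×60 + 43) × 60 + 16 = 31396.
Real time: 31396 / (60) = 7849/15 s.
Target frame: (7849/15) × (24000/1001) = 12558400/1001 ≈ 12545.854 → 12546.
At 24 labels/s: frame 12546 → 00:08:42:18.

00:08:42:18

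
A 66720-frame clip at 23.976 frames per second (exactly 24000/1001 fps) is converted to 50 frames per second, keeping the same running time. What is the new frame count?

139139 frames

Target frames = source frames × (target rate / source rate) = 66720 × (50)/(24000/1001) = 66720 × 1001/480 = 139139.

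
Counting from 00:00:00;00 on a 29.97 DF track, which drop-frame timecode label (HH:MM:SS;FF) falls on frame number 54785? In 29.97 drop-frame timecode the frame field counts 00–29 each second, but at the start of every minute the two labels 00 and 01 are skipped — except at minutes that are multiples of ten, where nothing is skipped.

Each 10-minute DF block holds 10 × 60 × 30 − 9 × 2 = 17982 frames. 54785 ÷ 17982 → 3 full blocks, remainder 839.
Within the partial block the first minute is 1800 frames and each further minute 1798, so 0 further minute boundaries passed. Total skipped labels = 18 × 3 + 2 × 0 = 54.
Non-drop label index = 54785 + 54 = 54839; at 30 labels/s that is 00:30:27:29, i.e. DF 00:30:27;29.

00:30:27;29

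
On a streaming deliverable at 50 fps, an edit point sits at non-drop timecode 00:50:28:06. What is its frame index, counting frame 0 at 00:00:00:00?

Total seconds to the label: (0 × 3600 + 50 × 60 + 28) = 3028.
Frame index = 3028 × 50 + 6 = 151406.

frame 151406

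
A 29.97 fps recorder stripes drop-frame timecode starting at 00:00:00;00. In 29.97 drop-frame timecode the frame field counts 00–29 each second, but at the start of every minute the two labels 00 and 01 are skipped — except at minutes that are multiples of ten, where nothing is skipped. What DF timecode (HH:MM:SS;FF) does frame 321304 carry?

02:58:40;26

Each 10-minute DF block holds 10 × 60 × 30 − 9 × 2 = 17982 frames. 321304 ÷ 17982 → 17 full blocks, remainder 15610.
Within the partial block the first minute is 1800 frames and each further minute 1798, so 8 further minute boundaries passed. Total skipped labels = 18 × 17 + 2 × 8 = 322.
Non-drop label index = 321304 + 322 = 321626; at 30 labels/s that is 02:58:40:26, i.e. DF 02:58:40;26.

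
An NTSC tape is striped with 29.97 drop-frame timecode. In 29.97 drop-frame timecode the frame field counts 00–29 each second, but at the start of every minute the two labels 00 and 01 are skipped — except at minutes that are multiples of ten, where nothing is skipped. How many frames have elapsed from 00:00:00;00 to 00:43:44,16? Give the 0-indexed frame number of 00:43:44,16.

Complete 10-minute blocks: 4, each 17982 frames → 71928.
Remaining 3 whole minutes in the current block: 1800 + 2 × 1798 = 5396 frames.
Within the current minute: 44 × 30 + 16 − 2 = 1334 (labels ;00/;01 skipped at this minute). Total = 71928 + 5396 + 1334 = 78658.

78658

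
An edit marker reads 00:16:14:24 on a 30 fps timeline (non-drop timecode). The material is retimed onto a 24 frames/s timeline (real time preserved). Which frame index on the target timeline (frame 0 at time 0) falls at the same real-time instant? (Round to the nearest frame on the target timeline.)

Source frame index: (0×3600 + 16×60 + 14) × 30 + 24 = 29244.
Real time: 29244 / (30) = 4874/5 s.
Target frame: (4874/5) × (24) = 116976/5 ≈ 23395.200 → 23395.

frame 23395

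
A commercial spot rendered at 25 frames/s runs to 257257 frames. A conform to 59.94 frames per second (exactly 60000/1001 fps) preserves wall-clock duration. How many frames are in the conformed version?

Target frames = source frames × (target rate / source rate) = 257257 × (60000/1001)/(25) = 257257 × 2400/1001 = 616800.

616800 frames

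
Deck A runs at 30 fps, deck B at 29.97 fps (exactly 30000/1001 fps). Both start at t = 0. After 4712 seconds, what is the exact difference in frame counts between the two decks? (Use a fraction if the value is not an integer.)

A emits 30 × 4712 = 141360 frames; B emits 30000/1001 × 4712 = 141360000/1001.
Difference = 141360/1001 frames (≈ 141.2188); B is behind A.

141360/1001 frames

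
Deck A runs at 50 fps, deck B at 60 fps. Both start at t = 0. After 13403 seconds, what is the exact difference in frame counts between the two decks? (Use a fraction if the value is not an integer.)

134030 frames

A emits 50 × 13403 = 670150 frames; B emits 60 × 13403 = 804180.
Difference = 134030 frames; B is ahead of A.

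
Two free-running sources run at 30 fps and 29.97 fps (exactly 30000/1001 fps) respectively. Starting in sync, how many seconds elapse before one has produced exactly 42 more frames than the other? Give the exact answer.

The gap grows by |30000/1001 − 30| = 30/1001 frames per second.
Time for a 42-frame gap: 42 ÷ (30/1001) = 1401.4 s.

1401.4 seconds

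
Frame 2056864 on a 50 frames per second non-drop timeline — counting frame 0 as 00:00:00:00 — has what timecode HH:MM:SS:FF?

2056864 ÷ 50 = 41137 full seconds, remainder 14 frames.
41137 s = 11 h 25 min 37 s.
Timecode: 11:25:37:14.

11:25:37:14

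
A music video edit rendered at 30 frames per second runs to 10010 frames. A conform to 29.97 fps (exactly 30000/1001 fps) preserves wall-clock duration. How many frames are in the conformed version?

Target frames = source frames × (target rate / source rate) = 10010 × (30000/1001)/(30) = 10010 × 1000/1001 = 10000.

10000 frames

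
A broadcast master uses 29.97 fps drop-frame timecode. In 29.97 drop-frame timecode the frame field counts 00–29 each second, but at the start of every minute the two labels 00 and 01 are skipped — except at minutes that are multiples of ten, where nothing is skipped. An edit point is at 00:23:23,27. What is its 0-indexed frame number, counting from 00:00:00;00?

42075

Complete 10-minute blocks: 2, each 17982 frames → 35964.
Remaining 3 whole minutes in the current block: 1800 + 2 × 1798 = 5396 frames.
Within the current minute: 23 × 30 + 27 − 2 = 715 (labels ;00/;01 skipped at this minute). Total = 35964 + 5396 + 715 = 42075.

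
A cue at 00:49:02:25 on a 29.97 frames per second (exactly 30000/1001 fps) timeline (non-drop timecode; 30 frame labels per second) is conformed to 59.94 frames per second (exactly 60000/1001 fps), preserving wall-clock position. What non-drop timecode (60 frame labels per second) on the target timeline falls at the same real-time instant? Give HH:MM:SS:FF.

Source frame index: (0×3600 + 49×60 + 2) × 30 + 25 = 88285.
Real time: 88285 / (30000/1001) = 17674657/6000 s.
Target frame: (17674657/6000) × (60000/1001) = 176570.
At 60 labels/s: frame 176570 → 00:49:02:50.

00:49:02:50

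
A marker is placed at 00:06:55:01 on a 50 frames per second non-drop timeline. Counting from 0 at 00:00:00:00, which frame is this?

Total seconds to the label: (0 × 3600 + 6 × 60 + 55) = 415.
Frame index = 415 × 50 + 1 = 20751.

20751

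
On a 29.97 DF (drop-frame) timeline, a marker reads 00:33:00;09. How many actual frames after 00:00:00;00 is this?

59349

Complete 10-minute blocks: 3, each 17982 frames → 53946.
Remaining 3 whole minutes in the current block: 1800 + 2 × 1798 = 5396 frames.
Within the current minute: 0 × 30 + 9 − 2 = 7 (labels ;00/;01 skipped at this minute). Total = 53946 + 5396 + 7 = 59349.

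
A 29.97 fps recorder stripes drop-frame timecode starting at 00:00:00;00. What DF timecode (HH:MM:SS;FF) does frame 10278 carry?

Each 10-minute DF block holds 10 × 60 × 30 − 9 × 2 = 17982 frames. 10278 ÷ 17982 → 0 full blocks, remainder 10278.
Within the partial block the first minute is 1800 frames and each further minute 1798, so 5 further minute boundaries passed. Total skipped labels = 18 × 0 + 2 × 5 = 10.
Non-drop label index = 10278 + 10 = 10288; at 30 labels/s that is 00:05:42:28, i.e. DF 00:05:42;28.

00:05:42;28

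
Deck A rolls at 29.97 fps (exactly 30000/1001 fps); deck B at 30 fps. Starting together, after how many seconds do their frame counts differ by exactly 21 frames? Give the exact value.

The gap grows by |30 − 30000/1001| = 30/1001 frames per second.
Time for a 21-frame gap: 21 ÷ (30/1001) = 700.7 s.

700.7 seconds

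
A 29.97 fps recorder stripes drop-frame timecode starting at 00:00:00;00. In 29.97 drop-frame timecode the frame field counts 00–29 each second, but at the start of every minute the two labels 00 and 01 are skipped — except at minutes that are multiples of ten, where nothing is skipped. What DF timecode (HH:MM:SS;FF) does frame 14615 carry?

Ten DF minutes hold 17982 frames, so frame 14615 lies in block 0 (frames 0–17981) with 14615 frames into that block.
The block's first minute is 1800 frames and the rest 1798 each; 14615 frames reaches minute 8, so 0 × 18 + 8 × 2 = 16 labels have been skipped so far.
Adding those back, label number 14615 + 16 = 14631 at 30 labels/s is 487 s + 21 f = 0 h 8 min 7 s frame 21, i.e. 00:08:07;21.

00:08:07;21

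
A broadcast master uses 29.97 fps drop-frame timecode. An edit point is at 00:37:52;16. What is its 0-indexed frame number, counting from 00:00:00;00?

Complete 10-minute blocks: 3, each 17982 frames → 53946.
Remaining 7 whole minutes in the current block: 1800 + 6 × 1798 = 12588 frames.
Within the current minute: 52 × 30 + 16 − 2 = 1574 (labels ;00/;01 skipped at this minute). Total = 53946 + 12588 + 1574 = 68108.

68108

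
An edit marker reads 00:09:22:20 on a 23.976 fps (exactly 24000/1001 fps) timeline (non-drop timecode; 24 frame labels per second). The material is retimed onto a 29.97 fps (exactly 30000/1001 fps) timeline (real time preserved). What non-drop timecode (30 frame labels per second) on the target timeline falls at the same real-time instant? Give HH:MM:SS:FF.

Source frame index: (0×3600 + 9×60 + 22) × 24 + 20 = 13508.
Real time: 13508 / (24000/1001) = 3380377/6000 s.
Target frame: (3380377/6000) × (30000/1001) = 16885.
At 30 labels/s: frame 16885 → 00:09:22:25.

00:09:22:25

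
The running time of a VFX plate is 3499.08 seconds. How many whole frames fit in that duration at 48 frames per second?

Frames = 3499.08 × 48 = 4198896/25 ≈ 167955.8400.
Complete frames: 167955.

167955 frames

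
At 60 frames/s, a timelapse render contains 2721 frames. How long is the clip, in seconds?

Running time = 2721 / (60) = 45.35 s.

45.35 seconds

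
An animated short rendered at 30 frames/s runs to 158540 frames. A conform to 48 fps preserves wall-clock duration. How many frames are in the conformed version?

253664 frames

Target frames = source frames × (target rate / source rate) = 158540 × (48)/(30) = 158540 × 8/5 = 253664.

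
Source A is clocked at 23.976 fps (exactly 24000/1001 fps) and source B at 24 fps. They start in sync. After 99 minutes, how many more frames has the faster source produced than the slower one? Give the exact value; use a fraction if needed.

12960/91 frames

99 min = 5940 s.
A emits 24000/1001 × 5940 = 12960000/91 frames; B emits 24 × 5940 = 142560.
Difference = 12960/91 frames (≈ 142.4176); B is ahead of A.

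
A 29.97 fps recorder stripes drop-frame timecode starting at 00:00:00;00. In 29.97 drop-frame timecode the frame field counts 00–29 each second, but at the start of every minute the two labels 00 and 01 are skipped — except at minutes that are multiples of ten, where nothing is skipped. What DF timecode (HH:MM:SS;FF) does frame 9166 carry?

Each 10-minute DF block holds 10 × 60 × 30 − 9 × 2 = 17982 frames. 9166 ÷ 17982 → 0 full blocks, remainder 9166.
Within the partial block the first minute is 1800 frames and each further minute 1798, so 5 further minute boundaries passed. Total skipped labels = 18 × 0 + 2 × 5 = 10.
Non-drop label index = 9166 + 10 = 9176; at 30 labels/s that is 00:05:05:26, i.e. DF 00:05:05;26.

00:05:05;26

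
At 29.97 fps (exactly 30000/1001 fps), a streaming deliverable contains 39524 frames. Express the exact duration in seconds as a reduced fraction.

9890881/7500 seconds

Running time = 39524 ÷ (30000/1001) = 39524 × 1001/30000 = 9890881/7500 s.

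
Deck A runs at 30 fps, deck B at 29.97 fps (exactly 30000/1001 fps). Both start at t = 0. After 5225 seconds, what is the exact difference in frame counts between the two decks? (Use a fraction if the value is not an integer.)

A emits 30 × 5225 = 156750 frames; B emits 30000/1001 × 5225 = 14250000/91.
Difference = 14250/91 frames (≈ 156.5934); B is behind A.

14250/91 frames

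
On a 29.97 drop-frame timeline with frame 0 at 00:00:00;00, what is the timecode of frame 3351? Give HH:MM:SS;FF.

00:01:51;23

Ten DF minutes hold 17982 frames, so frame 3351 lies in block 0 (frames 0–17981) with 3351 frames into that block.
The block's first minute is 1800 frames and the rest 1798 each; 3351 frames reaches minute 1, so 0 × 18 + 1 × 2 = 2 labels have been skipped so far.
Adding those back, label number 3351 + 2 = 3353 at 30 labels/s is 111 s + 23 f = 0 h 1 min 51 s frame 23, i.e. 00:01:51;23.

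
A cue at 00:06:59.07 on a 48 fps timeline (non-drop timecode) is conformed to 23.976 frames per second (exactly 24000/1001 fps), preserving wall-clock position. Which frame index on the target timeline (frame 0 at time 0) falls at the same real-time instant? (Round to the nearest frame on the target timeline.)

frame 10049

Source frame index: (0×3600 + 6×60 + 59) × 48 + 7 = 20119.
Real time: 20119 / (48) = 20119/48 s.
Target frame: (20119/48) × (24000/1001) = 914500/91 ≈ 10049.451 → 10049.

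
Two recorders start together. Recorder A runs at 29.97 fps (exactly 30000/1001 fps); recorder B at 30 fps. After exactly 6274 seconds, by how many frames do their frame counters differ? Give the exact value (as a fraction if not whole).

A emits 30000/1001 × 6274 = 188220000/1001 frames; B emits 30 × 6274 = 188220.
Difference = 188220/1001 frames (≈ 188.0320); B is ahead of A.

188220/1001 frames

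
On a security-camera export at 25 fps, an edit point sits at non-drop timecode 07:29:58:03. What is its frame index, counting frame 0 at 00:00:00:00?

Total seconds to the label: (7 × 3600 + 29 × 60 + 58) = 26998.
Frame index = 26998 × 25 + 3 = 674953.

frame 674953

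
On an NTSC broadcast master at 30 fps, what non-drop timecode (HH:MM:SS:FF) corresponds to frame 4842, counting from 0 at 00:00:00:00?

4842 ÷ 30 = 161 full seconds, remainder 12 frames.
161 s = 0 h 2 min 41 s.
Timecode: 00:02:41:12.

00:02:41:12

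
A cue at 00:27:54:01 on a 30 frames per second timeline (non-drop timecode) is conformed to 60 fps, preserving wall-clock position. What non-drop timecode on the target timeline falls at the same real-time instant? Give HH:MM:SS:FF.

00:27:54:02

Source frame index: (0×3600 + 27×60 + 54) × 30 + 1 = 50221.
Real time: 50221 / (30) = 50221/30 s.
Target frame: (50221/30) × (60) = 100442.
At 60 labels/s: frame 100442 → 00:27:54:02.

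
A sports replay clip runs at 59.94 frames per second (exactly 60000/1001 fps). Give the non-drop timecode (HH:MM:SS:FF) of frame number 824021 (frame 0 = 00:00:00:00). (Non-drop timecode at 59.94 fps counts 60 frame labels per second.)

03:48:53:41

824021 ÷ 60 = 13733 full seconds, remainder 41 frames.
13733 s = 3 h 48 min 53 s.
Timecode: 03:48:53:41.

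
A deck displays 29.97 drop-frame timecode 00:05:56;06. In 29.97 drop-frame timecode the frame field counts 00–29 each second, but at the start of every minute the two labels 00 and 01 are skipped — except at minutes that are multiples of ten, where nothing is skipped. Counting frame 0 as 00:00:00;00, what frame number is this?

As if non-drop at 30 labels/s: (0 × 3600 + 5 × 60 + 56) × 30 + 6 = 10686.
Minute boundaries passed: 5; those not divisible by 10: 5 − 0 = 5; dropped labels = 2 × 5 = 10.
Actual frame index = 10686 − 10 = 10676.

10676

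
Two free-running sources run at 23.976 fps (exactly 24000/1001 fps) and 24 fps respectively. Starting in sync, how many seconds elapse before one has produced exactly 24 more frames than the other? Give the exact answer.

1001 seconds

The gap grows by |24 − 24000/1001| = 24/1001 frames per second.
Time for a 24-frame gap: 24 ÷ (24/1001) = 1001 s.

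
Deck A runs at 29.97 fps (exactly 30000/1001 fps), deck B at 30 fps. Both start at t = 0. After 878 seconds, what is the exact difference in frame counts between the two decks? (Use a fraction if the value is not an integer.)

26340/1001 frames

A emits 30000/1001 × 878 = 26340000/1001 frames; B emits 30 × 878 = 26340.
Difference = 26340/1001 frames (≈ 26.3137); B is ahead of A.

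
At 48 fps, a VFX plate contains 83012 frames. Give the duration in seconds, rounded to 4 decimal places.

1729.4167 seconds

Running time = 83012 × 1/48 = 20753/12 s ≈ 1729.4167 s.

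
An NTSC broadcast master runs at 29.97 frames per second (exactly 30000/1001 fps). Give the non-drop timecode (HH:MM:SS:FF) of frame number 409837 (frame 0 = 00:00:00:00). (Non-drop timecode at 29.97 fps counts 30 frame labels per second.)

409837 ÷ 30 = 13661 full seconds, remainder 7 frames.
13661 s = 3 h 47 min 41 s.
Timecode: 03:47:41:07.

03:47:41:07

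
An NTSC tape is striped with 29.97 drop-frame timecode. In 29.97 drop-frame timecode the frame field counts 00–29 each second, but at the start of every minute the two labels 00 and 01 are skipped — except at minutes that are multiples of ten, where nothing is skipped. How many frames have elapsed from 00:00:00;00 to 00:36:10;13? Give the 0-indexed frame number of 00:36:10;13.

Complete 10-minute blocks: 3, each 17982 frames → 53946.
Remaining 6 whole minutes in the current block: 1800 + 5 × 1798 = 10790 frames.
Within the current minute: 10 × 30 + 13 − 2 = 311 (labels ;00/;01 skipped at this minute). Total = 53946 + 10790 + 311 = 65047.

65047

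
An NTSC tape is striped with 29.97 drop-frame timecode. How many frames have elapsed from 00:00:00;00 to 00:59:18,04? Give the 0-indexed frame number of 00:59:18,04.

106636

Complete 10-minute blocks: 5, each 17982 frames → 89910.
Remaining 9 whole minutes in the current block: 1800 + 8 × 1798 = 16184 frames.
Within the current minute: 18 × 30 + 4 − 2 = 542 (labels ;00/;01 skipped at this minute). Total = 89910 + 16184 + 542 = 106636.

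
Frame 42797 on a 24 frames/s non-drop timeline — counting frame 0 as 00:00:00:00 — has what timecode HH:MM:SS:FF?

42797 ÷ 24 = 1783 full seconds, remainder 5 frames.
1783 s = 0 h 29 min 43 s.
Timecode: 00:29:43:05.

00:29:43:05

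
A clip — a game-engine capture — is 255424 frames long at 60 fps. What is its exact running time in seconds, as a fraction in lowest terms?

63856/15 seconds

Running time = 255424 ÷ (60) = 255424 × 1/60 = 63856/15 s.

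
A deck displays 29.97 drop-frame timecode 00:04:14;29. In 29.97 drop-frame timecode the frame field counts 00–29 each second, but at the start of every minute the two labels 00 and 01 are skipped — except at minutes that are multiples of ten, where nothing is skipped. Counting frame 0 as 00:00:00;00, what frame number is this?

As if non-drop at 30 labels/s: (0 × 3600 + 4 × 60 + 14) × 30 + 29 = 7649.
Minute boundaries passed: 4; those not divisible by 10: 4 − 0 = 4; dropped labels = 2 × 4 = 8.
Actual frame index = 7649 − 8 = 7641.

7641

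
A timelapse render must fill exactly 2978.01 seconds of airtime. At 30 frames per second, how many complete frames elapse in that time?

89340 frames

Frames = 2978.01 × 30 = 893403/10 ≈ 89340.3000.
Complete frames: 89340.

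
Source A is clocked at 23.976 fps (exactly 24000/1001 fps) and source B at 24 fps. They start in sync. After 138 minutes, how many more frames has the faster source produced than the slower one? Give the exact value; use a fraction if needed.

138 min = 8280 s.
A emits 24000/1001 × 8280 = 198720000/1001 frames; B emits 24 × 8280 = 198720.
Difference = 198720/1001 frames (≈ 198.5215); B is ahead of A.

198720/1001 frames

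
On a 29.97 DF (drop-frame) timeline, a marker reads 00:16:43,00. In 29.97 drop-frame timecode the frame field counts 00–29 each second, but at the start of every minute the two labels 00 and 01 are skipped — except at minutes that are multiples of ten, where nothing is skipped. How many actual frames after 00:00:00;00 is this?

30060

Complete 10-minute blocks: 1, each 17982 frames → 17982.
Remaining 6 whole minutes in the current block: 1800 + 5 × 1798 = 10790 frames.
Within the current minute: 43 × 30 + 0 − 2 = 1288 (labels ;00/;01 skipped at this minute). Total = 17982 + 10790 + 1288 = 30060.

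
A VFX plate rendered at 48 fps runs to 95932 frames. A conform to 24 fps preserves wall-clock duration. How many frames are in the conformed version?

47966 frames

Target frames = source frames × (target rate / source rate) = 95932 × (24)/(48) = 95932 × 1/2 = 47966.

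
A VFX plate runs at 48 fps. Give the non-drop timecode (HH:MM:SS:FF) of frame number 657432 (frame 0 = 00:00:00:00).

03:48:16:24

657432 ÷ 48 = 13696 full seconds, remainder 24 frames.
13696 s = 3 h 48 min 16 s.
Timecode: 03:48:16:24.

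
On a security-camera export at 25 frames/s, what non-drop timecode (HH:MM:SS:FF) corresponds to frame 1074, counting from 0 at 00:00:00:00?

00:00:42:24

1074 ÷ 25 = 42 full seconds, remainder 24 frames.
42 s = 0 h 0 min 42 s.
Timecode: 00:00:42:24.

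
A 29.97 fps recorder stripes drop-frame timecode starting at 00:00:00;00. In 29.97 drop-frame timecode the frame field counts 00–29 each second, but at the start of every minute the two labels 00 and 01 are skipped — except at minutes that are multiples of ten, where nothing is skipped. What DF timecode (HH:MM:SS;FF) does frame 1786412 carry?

Ten DF minutes hold 17982 frames, so frame 1786412 lies in block 99 (frames 1780218–1798199) with 6194 frames into that block.
The block's first minute is 1800 frames and the rest 1798 each; 6194 frames reaches minute 3, so 99 × 18 + 3 × 2 = 1788 labels have been skipped so far.
Adding those back, label number 1786412 + 1788 = 1788200 at 30 labels/s is 59606 s + 20 f = 16 h 33 min 26 s frame 20, i.e. 16:33:26;20.

16:33:26;20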